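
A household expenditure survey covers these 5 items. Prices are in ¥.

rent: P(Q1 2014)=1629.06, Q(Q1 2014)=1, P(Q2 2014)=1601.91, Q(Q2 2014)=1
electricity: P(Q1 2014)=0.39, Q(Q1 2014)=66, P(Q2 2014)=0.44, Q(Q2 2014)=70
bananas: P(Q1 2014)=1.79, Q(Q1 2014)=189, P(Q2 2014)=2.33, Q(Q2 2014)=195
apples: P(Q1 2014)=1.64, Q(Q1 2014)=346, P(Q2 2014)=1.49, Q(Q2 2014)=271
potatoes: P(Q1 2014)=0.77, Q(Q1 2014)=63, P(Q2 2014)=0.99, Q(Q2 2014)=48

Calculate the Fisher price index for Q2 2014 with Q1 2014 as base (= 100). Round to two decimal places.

Laspeyres component (base-period weights):
ΣP(Q2 2014)Q(Q1 2014) = 1601.91×1 + 0.44×66 + 2.33×189 + 1.49×346 + 0.99×63 = 1601.91 + 29.04 + 440.37 + 515.54 + 62.37 = 2649.23
ΣP(Q1 2014)Q(Q1 2014) = 1629.06×1 + 0.39×66 + 1.79×189 + 1.64×346 + 0.77×63 = 1629.06 + 25.74 + 338.31 + 567.44 + 48.51 = 2609.06
L = 2649.23 / 2609.06 × 100 = 101.5396
Paasche component (current-period weights):
ΣP(Q2 2014)Q(Q2 2014) = 1601.91×1 + 0.44×70 + 2.33×195 + 1.49×271 + 0.99×48 = 1601.91 + 30.8 + 454.35 + 403.79 + 47.52 = 2538.37
ΣP(Q1 2014)Q(Q2 2014) = 1629.06×1 + 0.39×70 + 1.79×195 + 1.64×271 + 0.77×48 = 1629.06 + 27.3 + 349.05 + 444.44 + 36.96 = 2486.81
P = 2538.37 / 2486.81 × 100 = 102.0733
Fisher = √(L × P) = √(101.5396 × 102.0733) = 101.8061

101.81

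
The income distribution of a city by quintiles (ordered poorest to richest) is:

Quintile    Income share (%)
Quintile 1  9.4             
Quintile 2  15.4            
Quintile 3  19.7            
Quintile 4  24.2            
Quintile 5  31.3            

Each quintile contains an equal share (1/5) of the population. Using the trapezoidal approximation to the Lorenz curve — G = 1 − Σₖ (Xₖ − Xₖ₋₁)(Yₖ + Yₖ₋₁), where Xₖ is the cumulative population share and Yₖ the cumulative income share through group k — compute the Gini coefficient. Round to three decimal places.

Cumulative income shares Yₖ: 0.0940, 0.2480, 0.4450, 0.6870, 1.0000
Σ (Xₖ−Xₖ₋₁)(Yₖ+Yₖ₋₁) = (1/5)(0.0940+0.0000) + (1/5)(0.2480+0.0940) + (1/5)(0.4450+0.2480) + (1/5)(0.6870+0.4450) + (1/5)(1.0000+0.6870)
  = 0.0188 + 0.0684 + 0.1386 + 0.2264 + 0.3374 = 0.7896
G = 1 − 0.7896 = 0.2104

0.210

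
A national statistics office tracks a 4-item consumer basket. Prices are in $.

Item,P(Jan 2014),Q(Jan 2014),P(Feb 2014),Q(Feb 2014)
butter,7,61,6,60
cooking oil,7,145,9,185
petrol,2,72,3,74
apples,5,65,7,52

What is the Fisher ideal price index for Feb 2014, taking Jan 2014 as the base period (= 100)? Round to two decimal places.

122.77

Laspeyres component (base-period weights):
ΣP(Feb 2014)Q(Jan 2014) = 6×61 + 9×145 + 3×72 + 7×65 = 366 + 1305 + 216 + 455 = 2342
ΣP(Jan 2014)Q(Jan 2014) = 7×61 + 7×145 + 2×72 + 5×65 = 427 + 1015 + 144 + 325 = 1911
L = 2342 / 1911 × 100 = 122.5536
Paasche component (current-period weights):
ΣP(Feb 2014)Q(Feb 2014) = 6×60 + 9×185 + 3×74 + 7×52 = 360 + 1665 + 222 + 364 = 2611
ΣP(Jan 2014)Q(Feb 2014) = 7×60 + 7×185 + 2×74 + 5×52 = 420 + 1295 + 148 + 260 = 2123
P = 2611 / 2123 × 100 = 122.9863
Fisher = √(L × P) = √(122.5536 × 122.9863) = 122.7698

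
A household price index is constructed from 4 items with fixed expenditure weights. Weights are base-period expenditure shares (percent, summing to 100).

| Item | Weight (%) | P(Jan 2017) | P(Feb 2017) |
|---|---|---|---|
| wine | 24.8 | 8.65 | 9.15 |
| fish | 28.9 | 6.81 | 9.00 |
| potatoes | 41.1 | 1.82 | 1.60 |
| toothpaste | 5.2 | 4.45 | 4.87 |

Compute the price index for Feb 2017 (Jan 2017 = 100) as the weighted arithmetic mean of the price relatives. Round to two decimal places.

wine: 24.8 × (9.15/8.65) = 24.8 × 1.057803 = 26.2335
fish: 28.9 × (9.00/6.81) = 28.9 × 1.321586 = 38.1938
potatoes: 41.1 × (1.60/1.82) = 41.1 × 0.879121 = 36.1319
toothpaste: 5.2 × (4.87/4.45) = 5.2 × 1.094382 = 5.6908
Index = Σ wᵢ·(p₁ᵢ/p₀ᵢ) = 26.2335 + 38.1938 + 36.1319 + 5.6908 = 106.2500

106.25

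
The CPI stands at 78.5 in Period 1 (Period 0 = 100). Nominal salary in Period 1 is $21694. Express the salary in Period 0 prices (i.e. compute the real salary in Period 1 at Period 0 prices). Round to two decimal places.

27635.67

Real = Nominal ÷ (Index/100) = 21694 ÷ (78.5/100)
     = 21694 ÷ 0.785 = 27635.6688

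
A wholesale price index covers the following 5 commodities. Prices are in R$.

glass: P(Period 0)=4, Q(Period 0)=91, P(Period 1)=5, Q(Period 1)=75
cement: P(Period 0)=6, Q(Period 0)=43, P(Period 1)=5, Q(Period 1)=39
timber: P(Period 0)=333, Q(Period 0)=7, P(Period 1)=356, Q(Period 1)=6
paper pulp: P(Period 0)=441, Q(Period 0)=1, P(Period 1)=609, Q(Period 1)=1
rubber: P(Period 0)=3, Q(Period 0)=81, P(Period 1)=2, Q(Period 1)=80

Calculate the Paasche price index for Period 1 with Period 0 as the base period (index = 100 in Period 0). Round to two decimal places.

Paasche price index uses current-period quantities as weights.
ΣP(Period 1)·Q(Period 1) = 5×75 + 5×39 + 356×6 + 609×1 + 2×80 = 375 + 195 + 2136 + 609 + 160 = 3475
ΣP(Period 0)·Q(Period 1) = 4×75 + 6×39 + 333×6 + 441×1 + 3×80 = 300 + 234 + 1998 + 441 + 240 = 3213
Index = 3475 / 3213 × 100 = 108.1544

108.15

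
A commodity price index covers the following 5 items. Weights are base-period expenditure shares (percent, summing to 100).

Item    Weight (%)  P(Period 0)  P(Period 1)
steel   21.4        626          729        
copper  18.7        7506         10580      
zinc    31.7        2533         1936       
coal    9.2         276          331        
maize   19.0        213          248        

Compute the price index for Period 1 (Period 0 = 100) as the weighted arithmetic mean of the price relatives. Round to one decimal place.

steel: 21.4 × (729/626) = 21.4 × 1.164537 = 24.9211
copper: 18.7 × (10580/7506) = 18.7 × 1.409539 = 26.3584
zinc: 31.7 × (1936/2533) = 31.7 × 0.764311 = 24.2287
coal: 9.2 × (331/276) = 9.2 × 1.199275 = 11.0333
maize: 19.0 × (248/213) = 19.0 × 1.164319 = 22.1221
Index = Σ wᵢ·(p₁ᵢ/p₀ᵢ) = 24.9211 + 26.3584 + 24.2287 + 11.0333 + 22.1221 = 108.6635

108.7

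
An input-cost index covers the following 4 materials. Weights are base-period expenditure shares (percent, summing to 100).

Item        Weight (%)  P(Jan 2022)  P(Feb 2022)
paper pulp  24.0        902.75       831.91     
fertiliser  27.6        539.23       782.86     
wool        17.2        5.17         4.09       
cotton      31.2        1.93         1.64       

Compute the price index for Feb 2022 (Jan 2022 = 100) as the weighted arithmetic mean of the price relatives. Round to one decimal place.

102.3

paper pulp: 24.0 × (831.91/902.75) = 24.0 × 0.921529 = 22.1167
fertiliser: 27.6 × (782.86/539.23) = 27.6 × 1.451811 = 40.0700
wool: 17.2 × (4.09/5.17) = 17.2 × 0.791103 = 13.6070
cotton: 31.2 × (1.64/1.93) = 31.2 × 0.849741 = 26.5119
Index = Σ wᵢ·(p₁ᵢ/p₀ᵢ) = 22.1167 + 40.0700 + 13.6070 + 26.5119 = 102.3055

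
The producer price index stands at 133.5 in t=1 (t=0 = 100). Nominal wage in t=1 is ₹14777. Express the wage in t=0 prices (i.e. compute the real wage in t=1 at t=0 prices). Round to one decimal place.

11068.9

Real = Nominal ÷ (Index/100) = 14777 ÷ (133.5/100)
     = 14777 ÷ 1.335 = 11068.9139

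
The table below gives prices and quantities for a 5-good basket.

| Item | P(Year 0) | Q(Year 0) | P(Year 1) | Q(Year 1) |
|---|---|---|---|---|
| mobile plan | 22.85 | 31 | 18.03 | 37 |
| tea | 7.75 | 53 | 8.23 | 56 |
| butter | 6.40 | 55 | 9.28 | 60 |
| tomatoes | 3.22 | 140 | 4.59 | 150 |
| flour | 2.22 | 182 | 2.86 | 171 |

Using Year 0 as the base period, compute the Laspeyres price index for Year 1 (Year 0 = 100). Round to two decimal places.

114.73

Laspeyres price index uses base-period quantities as weights.
ΣP(Year 1)·Q(Year 0) = 18.03×31 + 8.23×53 + 9.28×55 + 4.59×140 + 2.86×182 = 558.93 + 436.19 + 510.4 + 642.6 + 520.52 = 2668.64
ΣP(Year 0)·Q(Year 0) = 22.85×31 + 7.75×53 + 6.40×55 + 3.22×140 + 2.22×182 = 708.35 + 410.75 + 352 + 450.8 + 404.04 = 2325.94
Index = 2668.64 / 2325.94 × 100 = 114.7338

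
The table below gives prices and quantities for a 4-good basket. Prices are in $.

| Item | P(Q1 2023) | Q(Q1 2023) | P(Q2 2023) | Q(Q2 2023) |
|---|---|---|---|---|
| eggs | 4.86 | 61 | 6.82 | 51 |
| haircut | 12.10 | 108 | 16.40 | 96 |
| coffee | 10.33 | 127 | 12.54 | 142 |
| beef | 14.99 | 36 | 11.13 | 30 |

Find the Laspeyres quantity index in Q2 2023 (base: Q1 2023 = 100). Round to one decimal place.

96.3

Laspeyres quantity index uses base-period prices as weights.
ΣP(Q1 2023)·Q(Q2 2023) = 4.86×51 + 12.10×96 + 10.33×142 + 14.99×30 = 247.86 + 1161.6 + 1466.86 + 449.7 = 3326.02
ΣP(Q1 2023)·Q(Q1 2023) = 4.86×61 + 12.10×108 + 10.33×127 + 14.99×36 = 296.46 + 1306.8 + 1311.91 + 539.64 = 3454.81
Index = 3326.02 / 3454.81 × 100 = 96.2722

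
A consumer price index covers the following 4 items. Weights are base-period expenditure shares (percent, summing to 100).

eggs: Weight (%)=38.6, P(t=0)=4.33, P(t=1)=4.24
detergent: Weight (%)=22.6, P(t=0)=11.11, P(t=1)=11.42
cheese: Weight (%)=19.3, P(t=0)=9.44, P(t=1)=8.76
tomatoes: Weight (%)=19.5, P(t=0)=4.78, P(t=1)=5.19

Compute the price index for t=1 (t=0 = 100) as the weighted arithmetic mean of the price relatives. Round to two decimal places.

100.11

eggs: 38.6 × (4.24/4.33) = 38.6 × 0.979215 = 37.7977
detergent: 22.6 × (11.42/11.11) = 22.6 × 1.027903 = 23.2306
cheese: 19.3 × (8.76/9.44) = 19.3 × 0.927966 = 17.9097
tomatoes: 19.5 × (5.19/4.78) = 19.5 × 1.085774 = 21.1726
Index = Σ wᵢ·(p₁ᵢ/p₀ᵢ) = 37.7977 + 23.2306 + 17.9097 + 21.1726 = 100.1106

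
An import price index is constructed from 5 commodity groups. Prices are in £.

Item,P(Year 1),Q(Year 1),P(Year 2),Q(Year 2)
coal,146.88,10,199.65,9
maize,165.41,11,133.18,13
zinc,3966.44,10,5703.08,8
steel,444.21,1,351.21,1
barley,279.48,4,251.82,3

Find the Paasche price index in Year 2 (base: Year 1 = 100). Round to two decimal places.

Paasche price index uses current-period quantities as weights.
ΣP(Year 2)·Q(Year 2) = 199.65×9 + 133.18×13 + 5703.08×8 + 351.21×1 + 251.82×3 = 1796.85 + 1731.34 + 45624.64 + 351.21 + 755.46 = 50259.5
ΣP(Year 1)·Q(Year 2) = 146.88×9 + 165.41×13 + 3966.44×8 + 444.21×1 + 279.48×3 = 1321.92 + 2150.33 + 31731.52 + 444.21 + 838.44 = 36486.42
Index = 50259.5 / 36486.42 × 100 = 137.7485

137.75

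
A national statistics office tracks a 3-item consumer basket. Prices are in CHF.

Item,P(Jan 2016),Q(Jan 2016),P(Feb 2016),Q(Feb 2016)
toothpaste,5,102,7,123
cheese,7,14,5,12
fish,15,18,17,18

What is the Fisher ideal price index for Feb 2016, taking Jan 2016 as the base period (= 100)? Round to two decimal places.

125.38

Laspeyres component (base-period weights):
ΣP(Feb 2016)Q(Jan 2016) = 7×102 + 5×14 + 17×18 = 714 + 70 + 306 = 1090
ΣP(Jan 2016)Q(Jan 2016) = 5×102 + 7×14 + 15×18 = 510 + 98 + 270 = 878
L = 1090 / 878 × 100 = 124.1458
Paasche component (current-period weights):
ΣP(Feb 2016)Q(Feb 2016) = 7×123 + 5×12 + 17×18 = 861 + 60 + 306 = 1227
ΣP(Jan 2016)Q(Feb 2016) = 5×123 + 7×12 + 15×18 = 615 + 84 + 270 = 969
P = 1227 / 969 × 100 = 126.6254
Fisher = √(L × P) = √(124.1458 × 126.6254) = 125.3795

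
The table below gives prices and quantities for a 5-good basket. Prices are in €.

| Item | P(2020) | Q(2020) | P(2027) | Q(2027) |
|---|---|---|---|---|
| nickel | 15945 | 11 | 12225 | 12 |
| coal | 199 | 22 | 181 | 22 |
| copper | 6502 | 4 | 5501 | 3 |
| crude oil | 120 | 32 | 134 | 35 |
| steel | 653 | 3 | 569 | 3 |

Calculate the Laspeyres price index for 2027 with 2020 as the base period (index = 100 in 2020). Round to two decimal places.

Laspeyres price index uses base-period quantities as weights.
ΣP(2027)·Q(2020) = 12225×11 + 181×22 + 5501×4 + 134×32 + 569×3 = 134475 + 3982 + 22004 + 4288 + 1707 = 166456
ΣP(2020)·Q(2020) = 15945×11 + 199×22 + 6502×4 + 120×32 + 653×3 = 175395 + 4378 + 26008 + 3840 + 1959 = 211580
Index = 166456 / 211580 × 100 = 78.6728

78.67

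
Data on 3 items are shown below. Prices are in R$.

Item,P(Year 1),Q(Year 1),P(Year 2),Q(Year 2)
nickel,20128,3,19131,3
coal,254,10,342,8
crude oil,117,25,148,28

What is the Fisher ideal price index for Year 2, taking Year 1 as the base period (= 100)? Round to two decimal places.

97.91

Laspeyres component (base-period weights):
ΣP(Year 2)Q(Year 1) = 19131×3 + 342×10 + 148×25 = 57393 + 3420 + 3700 = 64513
ΣP(Year 1)Q(Year 1) = 20128×3 + 254×10 + 117×25 = 60384 + 2540 + 2925 = 65849
L = 64513 / 65849 × 100 = 97.9711
Paasche component (current-period weights):
ΣP(Year 2)Q(Year 2) = 19131×3 + 342×8 + 148×28 = 57393 + 2736 + 4144 = 64273
ΣP(Year 1)Q(Year 2) = 20128×3 + 254×8 + 117×28 = 60384 + 2032 + 3276 = 65692
P = 64273 / 65692 × 100 = 97.8399
Fisher = √(L × P) = √(97.9711 × 97.8399) = 97.9055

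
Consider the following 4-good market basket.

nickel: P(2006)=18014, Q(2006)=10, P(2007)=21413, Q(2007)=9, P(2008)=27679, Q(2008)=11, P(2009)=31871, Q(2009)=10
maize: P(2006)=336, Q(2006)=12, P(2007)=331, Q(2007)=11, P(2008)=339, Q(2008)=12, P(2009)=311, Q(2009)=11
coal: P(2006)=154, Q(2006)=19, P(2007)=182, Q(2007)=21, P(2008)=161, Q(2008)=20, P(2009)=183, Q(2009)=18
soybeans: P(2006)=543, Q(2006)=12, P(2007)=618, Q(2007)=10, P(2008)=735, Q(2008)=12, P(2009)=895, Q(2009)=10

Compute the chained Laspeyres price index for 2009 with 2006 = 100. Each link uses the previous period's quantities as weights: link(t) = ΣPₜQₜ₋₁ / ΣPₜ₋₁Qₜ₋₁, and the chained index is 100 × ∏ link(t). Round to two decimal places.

173.73

Link 2006→2007:
ΣP(2007)Q(2006) = 21413×10 + 331×12 + 182×19 + 618×12 = 214130 + 3972 + 3458 + 7416 = 228976
ΣP(2006)Q(2006) = 18014×10 + 336×12 + 154×19 + 543×12 = 180140 + 4032 + 2926 + 6516 = 193614
link = 228976/193614 = 1.182642
Link 2007→2008:
ΣP(2008)Q(2007) = 27679×9 + 339×11 + 161×21 + 735×10 = 249111 + 3729 + 3381 + 7350 = 263571
ΣP(2007)Q(2007) = 21413×9 + 331×11 + 182×21 + 618×10 = 192717 + 3641 + 3822 + 6180 = 206360
link = 263571/206360 = 1.277239
Link 2008→2009:
ΣP(2009)Q(2008) = 31871×11 + 311×12 + 183×20 + 895×12 = 350581 + 3732 + 3660 + 10740 = 368713
ΣP(2008)Q(2008) = 27679×11 + 339×12 + 161×20 + 735×12 = 304469 + 4068 + 3220 + 8820 = 320577
link = 368713/320577 = 1.150154
Chained index = 100 × 1.182642 × 1.277239 × 1.150154 = 173.7326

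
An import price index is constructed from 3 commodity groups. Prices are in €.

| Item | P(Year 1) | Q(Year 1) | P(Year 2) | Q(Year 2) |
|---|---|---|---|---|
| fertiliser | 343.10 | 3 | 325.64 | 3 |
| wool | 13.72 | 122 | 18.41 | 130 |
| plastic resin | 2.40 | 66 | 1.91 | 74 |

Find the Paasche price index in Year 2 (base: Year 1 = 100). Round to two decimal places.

Paasche price index uses current-period quantities as weights.
ΣP(Year 2)·Q(Year 2) = 325.64×3 + 18.41×130 + 1.91×74 = 976.92 + 2393.3 + 141.34 = 3511.56
ΣP(Year 1)·Q(Year 2) = 343.10×3 + 13.72×130 + 2.40×74 = 1029.3 + 1783.6 + 177.6 = 2990.5
Index = 3511.56 / 2990.5 × 100 = 117.4238

117.42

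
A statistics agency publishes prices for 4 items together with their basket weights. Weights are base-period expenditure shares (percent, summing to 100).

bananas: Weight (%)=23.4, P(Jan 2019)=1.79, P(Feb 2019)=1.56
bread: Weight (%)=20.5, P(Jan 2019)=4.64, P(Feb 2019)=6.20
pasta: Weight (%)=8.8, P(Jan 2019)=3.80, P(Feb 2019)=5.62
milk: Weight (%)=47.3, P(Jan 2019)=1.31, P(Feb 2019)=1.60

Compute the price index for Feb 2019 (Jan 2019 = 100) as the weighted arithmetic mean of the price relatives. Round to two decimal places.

118.57

bananas: 23.4 × (1.56/1.79) = 23.4 × 0.871508 = 20.3933
bread: 20.5 × (6.20/4.64) = 20.5 × 1.336207 = 27.3922
pasta: 8.8 × (5.62/3.80) = 8.8 × 1.478947 = 13.0147
milk: 47.3 × (1.60/1.31) = 47.3 × 1.221374 = 57.7710
Index = Σ wᵢ·(p₁ᵢ/p₀ᵢ) = 20.3933 + 27.3922 + 13.0147 + 57.7710 = 118.5713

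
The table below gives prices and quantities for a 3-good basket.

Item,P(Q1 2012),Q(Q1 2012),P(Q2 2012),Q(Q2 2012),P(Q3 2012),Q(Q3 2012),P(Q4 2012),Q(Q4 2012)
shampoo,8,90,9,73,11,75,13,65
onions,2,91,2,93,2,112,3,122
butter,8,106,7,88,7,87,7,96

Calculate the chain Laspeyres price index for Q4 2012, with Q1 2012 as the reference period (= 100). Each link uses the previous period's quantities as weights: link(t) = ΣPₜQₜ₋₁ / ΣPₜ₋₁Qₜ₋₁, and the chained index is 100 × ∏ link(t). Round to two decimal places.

126.23

Link Q1 2012→Q2 2012:
ΣP(Q2 2012)Q(Q1 2012) = 9×90 + 2×91 + 7×106 = 810 + 182 + 742 = 1734
ΣP(Q1 2012)Q(Q1 2012) = 8×90 + 2×91 + 8×106 = 720 + 182 + 848 = 1750
link = 1734/1750 = 0.990857
Link Q2 2012→Q3 2012:
ΣP(Q3 2012)Q(Q2 2012) = 11×73 + 2×93 + 7×88 = 803 + 186 + 616 = 1605
ΣP(Q2 2012)Q(Q2 2012) = 9×73 + 2×93 + 7×88 = 657 + 186 + 616 = 1459
link = 1605/1459 = 1.100069
Link Q3 2012→Q4 2012:
ΣP(Q4 2012)Q(Q3 2012) = 13×75 + 3×112 + 7×87 = 975 + 336 + 609 = 1920
ΣP(Q3 2012)Q(Q3 2012) = 11×75 + 2×112 + 7×87 = 825 + 224 + 609 = 1658
link = 1920/1658 = 1.158022
Chained index = 100 × 0.990857 × 1.100069 × 1.158022 = 126.2256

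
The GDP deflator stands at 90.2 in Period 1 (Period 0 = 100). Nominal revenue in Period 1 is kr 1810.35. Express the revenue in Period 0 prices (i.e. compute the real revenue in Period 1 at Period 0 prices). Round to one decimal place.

2007.0

Real = Nominal ÷ (Index/100) = 1810.35 ÷ (90.2/100)
     = 1810.35 ÷ 0.902 = 2007.0399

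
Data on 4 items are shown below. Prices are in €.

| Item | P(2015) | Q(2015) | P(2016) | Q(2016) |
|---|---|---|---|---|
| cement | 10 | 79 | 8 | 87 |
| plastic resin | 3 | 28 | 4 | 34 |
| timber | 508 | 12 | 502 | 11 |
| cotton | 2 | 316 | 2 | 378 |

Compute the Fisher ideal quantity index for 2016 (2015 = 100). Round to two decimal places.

Laspeyres component (base-period weights):
ΣP(2015)Q(2016) = 10×87 + 3×34 + 508×11 + 2×378 = 870 + 102 + 5588 + 756 = 7316
ΣP(2015)Q(2015) = 10×79 + 3×28 + 508×12 + 2×316 = 790 + 84 + 6096 + 632 = 7602
L = 7316 / 7602 × 100 = 96.2378
Paasche component (current-period weights):
ΣP(2016)Q(2016) = 8×87 + 4×34 + 502×11 + 2×378 = 696 + 136 + 5522 + 756 = 7110
ΣP(2016)Q(2015) = 8×79 + 4×28 + 502×12 + 2×316 = 632 + 112 + 6024 + 632 = 7400
P = 7110 / 7400 × 100 = 96.0811
Fisher = √(L × P) = √(96.2378 × 96.0811) = 96.1594

96.16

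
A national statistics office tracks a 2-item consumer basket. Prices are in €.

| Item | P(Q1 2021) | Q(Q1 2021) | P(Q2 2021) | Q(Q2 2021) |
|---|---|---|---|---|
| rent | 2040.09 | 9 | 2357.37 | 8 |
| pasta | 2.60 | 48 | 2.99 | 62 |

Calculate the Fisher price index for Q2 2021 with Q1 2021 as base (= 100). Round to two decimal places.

115.55

Laspeyres component (base-period weights):
ΣP(Q2 2021)Q(Q1 2021) = 2357.37×9 + 2.99×48 = 21216.33 + 143.52 = 21359.85
ΣP(Q1 2021)Q(Q1 2021) = 2040.09×9 + 2.60×48 = 18360.81 + 124.8 = 18485.61
L = 21359.85 / 18485.61 × 100 = 115.5485
Paasche component (current-period weights):
ΣP(Q2 2021)Q(Q2 2021) = 2357.37×8 + 2.99×62 = 18858.96 + 185.38 = 19044.34
ΣP(Q1 2021)Q(Q2 2021) = 2040.09×8 + 2.60×62 = 16320.72 + 161.2 = 16481.92
P = 19044.34 / 16481.92 × 100 = 115.5469
Fisher = √(L × P) = √(115.5485 × 115.5469) = 115.5477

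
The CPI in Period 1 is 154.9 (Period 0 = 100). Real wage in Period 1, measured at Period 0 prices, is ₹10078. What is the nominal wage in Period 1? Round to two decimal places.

15610.82

Nominal = Real × (Index/100) = 10078 × (154.9/100)
        = 10078 × 1.549 = 15610.8220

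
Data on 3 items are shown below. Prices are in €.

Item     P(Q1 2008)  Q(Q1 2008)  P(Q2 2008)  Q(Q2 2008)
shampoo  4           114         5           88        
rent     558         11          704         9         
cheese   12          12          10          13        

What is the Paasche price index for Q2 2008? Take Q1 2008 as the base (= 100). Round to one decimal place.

Paasche price index uses current-period quantities as weights.
ΣP(Q2 2008)·Q(Q2 2008) = 5×88 + 704×9 + 10×13 = 440 + 6336 + 130 = 6906
ΣP(Q1 2008)·Q(Q2 2008) = 4×88 + 558×9 + 12×13 = 352 + 5022 + 156 = 5530
Index = 6906 / 5530 × 100 = 124.8825

124.9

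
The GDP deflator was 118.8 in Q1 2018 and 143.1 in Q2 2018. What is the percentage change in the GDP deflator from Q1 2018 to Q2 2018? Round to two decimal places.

20.45%

Change = (143.1 − 118.8) / 118.8 × 100
       = 24.3 / 118.8 × 100 = 20.4545%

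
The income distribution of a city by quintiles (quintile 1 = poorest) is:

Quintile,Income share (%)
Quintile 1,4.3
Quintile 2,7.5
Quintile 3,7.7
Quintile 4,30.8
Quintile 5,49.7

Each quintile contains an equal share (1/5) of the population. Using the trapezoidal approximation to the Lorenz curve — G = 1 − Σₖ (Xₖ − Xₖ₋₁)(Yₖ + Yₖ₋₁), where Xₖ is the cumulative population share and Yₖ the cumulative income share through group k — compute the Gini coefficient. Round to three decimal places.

Cumulative income shares Yₖ: 0.0430, 0.1180, 0.1950, 0.5030, 1.0000
Σ (Xₖ−Xₖ₋₁)(Yₖ+Yₖ₋₁) = (1/5)(0.0430+0.0000) + (1/5)(0.1180+0.0430) + (1/5)(0.1950+0.1180) + (1/5)(0.5030+0.1950) + (1/5)(1.0000+0.5030)
  = 0.0086 + 0.0322 + 0.0626 + 0.1396 + 0.3006 = 0.5436
G = 1 − 0.5436 = 0.4564

0.456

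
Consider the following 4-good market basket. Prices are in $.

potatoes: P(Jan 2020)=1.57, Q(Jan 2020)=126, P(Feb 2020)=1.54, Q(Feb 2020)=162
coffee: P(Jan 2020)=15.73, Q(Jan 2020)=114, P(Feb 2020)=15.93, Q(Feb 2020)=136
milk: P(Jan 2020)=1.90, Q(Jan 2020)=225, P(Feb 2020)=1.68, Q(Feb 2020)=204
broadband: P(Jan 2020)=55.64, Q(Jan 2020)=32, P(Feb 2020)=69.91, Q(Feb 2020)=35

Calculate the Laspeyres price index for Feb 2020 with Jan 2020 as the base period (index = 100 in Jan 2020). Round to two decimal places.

110.15

Laspeyres price index uses base-period quantities as weights.
ΣP(Feb 2020)·Q(Jan 2020) = 1.54×126 + 15.93×114 + 1.68×225 + 69.91×32 = 194.04 + 1816.02 + 378 + 2237.12 = 4625.18
ΣP(Jan 2020)·Q(Jan 2020) = 1.57×126 + 15.73×114 + 1.90×225 + 55.64×32 = 197.82 + 1793.22 + 427.5 + 1780.48 = 4199.02
Index = 4625.18 / 4199.02 × 100 = 110.1490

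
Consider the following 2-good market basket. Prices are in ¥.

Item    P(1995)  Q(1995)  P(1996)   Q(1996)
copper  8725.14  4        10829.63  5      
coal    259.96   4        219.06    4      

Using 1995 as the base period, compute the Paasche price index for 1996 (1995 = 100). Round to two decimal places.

Paasche price index uses current-period quantities as weights.
ΣP(1996)·Q(1996) = 10829.63×5 + 219.06×4 = 54148.15 + 876.24 = 55024.39
ΣP(1995)·Q(1996) = 8725.14×5 + 259.96×4 = 43625.7 + 1039.84 = 44665.54
Index = 55024.39 / 44665.54 × 100 = 123.1920

123.19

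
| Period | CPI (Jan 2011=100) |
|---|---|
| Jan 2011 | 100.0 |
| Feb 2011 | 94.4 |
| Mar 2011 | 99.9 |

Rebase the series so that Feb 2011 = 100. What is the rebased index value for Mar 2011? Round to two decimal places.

105.83

Rebased(Mar 2011) = 99.9 / 94.4 × 100 = 105.8263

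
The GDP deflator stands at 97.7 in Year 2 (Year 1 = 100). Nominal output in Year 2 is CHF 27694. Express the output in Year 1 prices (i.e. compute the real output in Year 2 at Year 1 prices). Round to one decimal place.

Real = Nominal ÷ (Index/100) = 27694 ÷ (97.7/100)
     = 27694 ÷ 0.977 = 28345.9570

28346.0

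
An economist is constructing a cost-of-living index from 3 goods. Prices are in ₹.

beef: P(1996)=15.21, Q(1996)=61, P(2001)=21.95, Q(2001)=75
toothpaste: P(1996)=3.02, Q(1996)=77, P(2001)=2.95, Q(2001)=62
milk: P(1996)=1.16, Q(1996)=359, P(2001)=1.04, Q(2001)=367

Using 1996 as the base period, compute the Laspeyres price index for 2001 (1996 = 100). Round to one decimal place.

123.0

Laspeyres price index uses base-period quantities as weights.
ΣP(2001)·Q(1996) = 21.95×61 + 2.95×77 + 1.04×359 = 1338.95 + 227.15 + 373.36 = 1939.46
ΣP(1996)·Q(1996) = 15.21×61 + 3.02×77 + 1.16×359 = 927.81 + 232.54 + 416.44 = 1576.79
Index = 1939.46 / 1576.79 × 100 = 123.0005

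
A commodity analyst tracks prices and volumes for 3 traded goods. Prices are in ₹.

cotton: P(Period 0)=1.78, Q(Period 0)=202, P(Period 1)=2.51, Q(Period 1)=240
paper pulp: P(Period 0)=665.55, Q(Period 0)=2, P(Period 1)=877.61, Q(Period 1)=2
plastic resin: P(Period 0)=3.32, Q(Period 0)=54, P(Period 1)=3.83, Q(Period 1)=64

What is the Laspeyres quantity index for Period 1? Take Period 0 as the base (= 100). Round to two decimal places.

105.39

Laspeyres quantity index uses base-period prices as weights.
ΣP(Period 0)·Q(Period 1) = 1.78×240 + 665.55×2 + 3.32×64 = 427.2 + 1331.1 + 212.48 = 1970.78
ΣP(Period 0)·Q(Period 0) = 1.78×202 + 665.55×2 + 3.32×54 = 359.56 + 1331.1 + 179.28 = 1869.94
Index = 1970.78 / 1869.94 × 100 = 105.3927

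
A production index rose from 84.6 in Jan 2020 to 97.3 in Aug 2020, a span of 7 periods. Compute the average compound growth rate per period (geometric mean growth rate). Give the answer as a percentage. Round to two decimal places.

2.02%

Growth factor = (97.3/84.6)^(1/7) = (1.150118)^(1/7) = 1.020182
Growth rate = 1.020182 − 1 = 0.020182 = 2.0182%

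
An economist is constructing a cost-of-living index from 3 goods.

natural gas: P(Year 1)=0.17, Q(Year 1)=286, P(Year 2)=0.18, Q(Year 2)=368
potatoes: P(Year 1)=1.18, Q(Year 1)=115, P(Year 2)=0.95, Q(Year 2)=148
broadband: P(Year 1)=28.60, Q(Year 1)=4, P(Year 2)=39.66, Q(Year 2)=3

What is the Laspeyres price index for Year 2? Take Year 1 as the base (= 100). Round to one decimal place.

Laspeyres price index uses base-period quantities as weights.
ΣP(Year 2)·Q(Year 1) = 0.18×286 + 0.95×115 + 39.66×4 = 51.48 + 109.25 + 158.64 = 319.37
ΣP(Year 1)·Q(Year 1) = 0.17×286 + 1.18×115 + 28.60×4 = 48.62 + 135.7 + 114.4 = 298.72
Index = 319.37 / 298.72 × 100 = 106.9128

106.9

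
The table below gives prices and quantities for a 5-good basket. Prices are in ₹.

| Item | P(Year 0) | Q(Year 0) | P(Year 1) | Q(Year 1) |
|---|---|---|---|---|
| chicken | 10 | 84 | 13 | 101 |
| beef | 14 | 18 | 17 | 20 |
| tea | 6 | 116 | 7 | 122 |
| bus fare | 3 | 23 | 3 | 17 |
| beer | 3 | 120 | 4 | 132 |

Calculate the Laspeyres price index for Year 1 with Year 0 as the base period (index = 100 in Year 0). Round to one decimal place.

Laspeyres price index uses base-period quantities as weights.
ΣP(Year 1)·Q(Year 0) = 13×84 + 17×18 + 7×116 + 3×23 + 4×120 = 1092 + 306 + 812 + 69 + 480 = 2759
ΣP(Year 0)·Q(Year 0) = 10×84 + 14×18 + 6×116 + 3×23 + 3×120 = 840 + 252 + 696 + 69 + 360 = 2217
Index = 2759 / 2217 × 100 = 124.4475

124.4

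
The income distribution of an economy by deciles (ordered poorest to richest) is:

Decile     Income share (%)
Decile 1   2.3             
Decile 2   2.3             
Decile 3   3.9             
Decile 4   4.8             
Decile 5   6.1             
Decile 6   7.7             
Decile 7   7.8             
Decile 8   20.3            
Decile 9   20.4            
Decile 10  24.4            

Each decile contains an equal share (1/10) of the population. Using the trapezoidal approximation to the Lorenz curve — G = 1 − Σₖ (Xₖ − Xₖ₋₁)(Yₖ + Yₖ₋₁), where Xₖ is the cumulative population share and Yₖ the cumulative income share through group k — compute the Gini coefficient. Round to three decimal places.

0.418

Cumulative income shares Yₖ: 0.0230, 0.0460, 0.0850, 0.1330, 0.1940, 0.2710, 0.3490, 0.5520, 0.7560, 1.0000
Σ (Xₖ−Xₖ₋₁)(Yₖ+Yₖ₋₁) = (1/10)(0.0230+0.0000) + (1/10)(0.0460+0.0230) + (1/10)(0.0850+0.0460) + (1/10)(0.1330+0.0850) + (1/10)(0.1940+0.1330) + (1/10)(0.2710+0.1940) + (1/10)(0.3490+0.2710) + (1/10)(0.5520+0.3490) + (1/10)(0.7560+0.5520) + (1/10)(1.0000+0.7560)
  = 0.0023 + 0.0069 + 0.0131 + 0.0218 + 0.0327 + 0.0465 + 0.0620 + 0.0901 + 0.1308 + 0.1756 = 0.5818
G = 1 − 0.5818 = 0.4182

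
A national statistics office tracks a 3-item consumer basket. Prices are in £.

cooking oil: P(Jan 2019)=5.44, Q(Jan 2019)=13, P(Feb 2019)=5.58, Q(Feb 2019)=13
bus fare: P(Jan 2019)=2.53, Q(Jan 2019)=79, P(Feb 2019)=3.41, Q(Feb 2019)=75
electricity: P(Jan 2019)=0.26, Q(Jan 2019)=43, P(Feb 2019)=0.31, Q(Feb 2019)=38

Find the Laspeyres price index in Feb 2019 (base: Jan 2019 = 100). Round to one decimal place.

Laspeyres price index uses base-period quantities as weights.
ΣP(Feb 2019)·Q(Jan 2019) = 5.58×13 + 3.41×79 + 0.31×43 = 72.54 + 269.39 + 13.33 = 355.26
ΣP(Jan 2019)·Q(Jan 2019) = 5.44×13 + 2.53×79 + 0.26×43 = 70.72 + 199.87 + 11.18 = 281.77
Index = 355.26 / 281.77 × 100 = 126.0816

126.1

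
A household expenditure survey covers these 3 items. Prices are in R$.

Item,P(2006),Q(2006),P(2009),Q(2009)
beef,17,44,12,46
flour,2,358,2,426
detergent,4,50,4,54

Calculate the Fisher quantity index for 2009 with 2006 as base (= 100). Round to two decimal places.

Laspeyres component (base-period weights):
ΣP(2006)Q(2009) = 17×46 + 2×426 + 4×54 = 782 + 852 + 216 = 1850
ΣP(2006)Q(2006) = 17×44 + 2×358 + 4×50 = 748 + 716 + 200 = 1664
L = 1850 / 1664 × 100 = 111.1779
Paasche component (current-period weights):
ΣP(2009)Q(2009) = 12×46 + 2×426 + 4×54 = 552 + 852 + 216 = 1620
ΣP(2009)Q(2006) = 12×44 + 2×358 + 4×50 = 528 + 716 + 200 = 1444
P = 1620 / 1444 × 100 = 112.1884
Fisher = √(L × P) = √(111.1779 × 112.1884) = 111.6820

111.68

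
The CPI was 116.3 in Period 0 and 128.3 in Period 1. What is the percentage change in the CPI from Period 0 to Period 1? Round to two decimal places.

10.32%

Change = (128.3 − 116.3) / 116.3 × 100
       = 12.0 / 116.3 × 100 = 10.3181%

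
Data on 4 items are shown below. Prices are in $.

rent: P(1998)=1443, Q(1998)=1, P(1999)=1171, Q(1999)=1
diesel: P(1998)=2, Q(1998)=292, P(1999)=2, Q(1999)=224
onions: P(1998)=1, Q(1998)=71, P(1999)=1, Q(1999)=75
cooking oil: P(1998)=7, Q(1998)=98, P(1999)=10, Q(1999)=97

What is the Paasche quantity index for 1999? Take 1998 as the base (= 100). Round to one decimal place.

Paasche quantity index uses current-period prices as weights.
ΣP(1999)·Q(1999) = 1171×1 + 2×224 + 1×75 + 10×97 = 1171 + 448 + 75 + 970 = 2664
ΣP(1999)·Q(1998) = 1171×1 + 2×292 + 1×71 + 10×98 = 1171 + 584 + 71 + 980 = 2806
Index = 2664 / 2806 × 100 = 94.9394

94.9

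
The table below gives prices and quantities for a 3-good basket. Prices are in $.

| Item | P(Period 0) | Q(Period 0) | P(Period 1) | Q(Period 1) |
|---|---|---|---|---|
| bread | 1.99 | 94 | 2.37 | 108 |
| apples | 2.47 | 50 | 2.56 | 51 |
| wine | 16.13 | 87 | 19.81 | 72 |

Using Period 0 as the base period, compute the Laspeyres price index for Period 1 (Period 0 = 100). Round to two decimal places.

121.03

Laspeyres price index uses base-period quantities as weights.
ΣP(Period 1)·Q(Period 0) = 2.37×94 + 2.56×50 + 19.81×87 = 222.78 + 128 + 1723.47 = 2074.25
ΣP(Period 0)·Q(Period 0) = 1.99×94 + 2.47×50 + 16.13×87 = 187.06 + 123.5 + 1403.31 = 1713.87
Index = 2074.25 / 1713.87 × 100 = 121.0273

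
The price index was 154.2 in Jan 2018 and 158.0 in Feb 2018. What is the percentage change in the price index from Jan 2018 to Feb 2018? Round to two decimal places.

Change = (158.0 − 154.2) / 154.2 × 100
       = 3.8 / 154.2 × 100 = 2.4643%

2.46%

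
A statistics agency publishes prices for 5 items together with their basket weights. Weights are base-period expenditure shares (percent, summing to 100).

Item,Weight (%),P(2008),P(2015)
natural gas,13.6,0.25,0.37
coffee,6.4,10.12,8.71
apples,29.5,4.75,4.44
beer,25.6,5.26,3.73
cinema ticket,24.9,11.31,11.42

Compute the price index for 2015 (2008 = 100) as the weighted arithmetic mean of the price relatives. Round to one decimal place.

96.5

natural gas: 13.6 × (0.37/0.25) = 13.6 × 1.480000 = 20.1280
coffee: 6.4 × (8.71/10.12) = 6.4 × 0.860672 = 5.5083
apples: 29.5 × (4.44/4.75) = 29.5 × 0.934737 = 27.5747
beer: 25.6 × (3.73/5.26) = 25.6 × 0.709125 = 18.1536
cinema ticket: 24.9 × (11.42/11.31) = 24.9 × 1.009726 = 25.1422
Index = Σ wᵢ·(p₁ᵢ/p₀ᵢ) = 20.1280 + 5.5083 + 27.5747 + 18.1536 + 25.1422 = 96.5068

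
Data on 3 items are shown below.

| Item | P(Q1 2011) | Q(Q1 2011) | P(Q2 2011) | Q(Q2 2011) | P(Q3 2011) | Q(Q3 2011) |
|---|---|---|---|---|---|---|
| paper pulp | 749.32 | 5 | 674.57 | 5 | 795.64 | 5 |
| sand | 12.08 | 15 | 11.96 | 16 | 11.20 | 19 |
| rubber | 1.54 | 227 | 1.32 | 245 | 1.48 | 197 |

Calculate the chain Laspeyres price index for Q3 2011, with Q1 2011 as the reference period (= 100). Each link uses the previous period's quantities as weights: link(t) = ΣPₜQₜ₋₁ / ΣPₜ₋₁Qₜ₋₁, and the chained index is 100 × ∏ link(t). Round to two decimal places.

104.70

Link Q1 2011→Q2 2011:
ΣP(Q2 2011)Q(Q1 2011) = 674.57×5 + 11.96×15 + 1.32×227 = 3372.85 + 179.4 + 299.64 = 3851.89
ΣP(Q1 2011)Q(Q1 2011) = 749.32×5 + 12.08×15 + 1.54×227 = 3746.6 + 181.2 + 349.58 = 4277.38
link = 3851.89/4277.38 = 0.900526
Link Q2 2011→Q3 2011:
ΣP(Q3 2011)Q(Q2 2011) = 795.64×5 + 11.20×16 + 1.48×245 = 3978.2 + 179.2 + 362.6 = 4520
ΣP(Q2 2011)Q(Q2 2011) = 674.57×5 + 11.96×16 + 1.32×245 = 3372.85 + 191.36 + 323.4 = 3887.61
link = 4520/3887.61 = 1.162668
Chained index = 100 × 0.900526 × 1.162668 = 104.7012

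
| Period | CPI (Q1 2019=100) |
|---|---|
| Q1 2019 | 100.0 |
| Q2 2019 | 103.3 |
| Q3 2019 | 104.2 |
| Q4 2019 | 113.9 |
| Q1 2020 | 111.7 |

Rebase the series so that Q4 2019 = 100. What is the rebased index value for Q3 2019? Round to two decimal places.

Rebased(Q3 2019) = 104.2 / 113.9 × 100 = 91.4838

91.48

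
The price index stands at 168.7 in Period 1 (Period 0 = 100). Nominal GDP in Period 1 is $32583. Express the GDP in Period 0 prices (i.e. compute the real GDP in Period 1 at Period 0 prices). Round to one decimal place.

Real = Nominal ÷ (Index/100) = 32583 ÷ (168.7/100)
     = 32583 ÷ 1.687 = 19314.1672

19314.2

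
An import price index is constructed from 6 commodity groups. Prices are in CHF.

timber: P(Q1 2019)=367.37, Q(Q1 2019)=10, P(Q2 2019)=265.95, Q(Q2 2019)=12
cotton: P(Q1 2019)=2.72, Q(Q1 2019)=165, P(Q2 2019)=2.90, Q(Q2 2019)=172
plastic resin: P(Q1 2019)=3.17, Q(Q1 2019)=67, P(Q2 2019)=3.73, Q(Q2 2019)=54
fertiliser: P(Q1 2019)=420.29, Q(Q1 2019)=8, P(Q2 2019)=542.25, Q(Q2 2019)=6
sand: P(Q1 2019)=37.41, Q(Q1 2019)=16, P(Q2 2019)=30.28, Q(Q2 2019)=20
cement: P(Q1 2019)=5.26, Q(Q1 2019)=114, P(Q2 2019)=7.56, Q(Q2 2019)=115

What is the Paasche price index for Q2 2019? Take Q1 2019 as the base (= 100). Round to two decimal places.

Paasche price index uses current-period quantities as weights.
ΣP(Q2 2019)·Q(Q2 2019) = 265.95×12 + 2.90×172 + 3.73×54 + 542.25×6 + 30.28×20 + 7.56×115 = 3191.4 + 498.8 + 201.42 + 3253.5 + 605.6 + 869.4 = 8620.12
ΣP(Q1 2019)·Q(Q2 2019) = 367.37×12 + 2.72×172 + 3.17×54 + 420.29×6 + 37.41×20 + 5.26×115 = 4408.44 + 467.84 + 171.18 + 2521.74 + 748.2 + 604.9 = 8922.3
Index = 8620.12 / 8922.3 × 100 = 96.6132

96.61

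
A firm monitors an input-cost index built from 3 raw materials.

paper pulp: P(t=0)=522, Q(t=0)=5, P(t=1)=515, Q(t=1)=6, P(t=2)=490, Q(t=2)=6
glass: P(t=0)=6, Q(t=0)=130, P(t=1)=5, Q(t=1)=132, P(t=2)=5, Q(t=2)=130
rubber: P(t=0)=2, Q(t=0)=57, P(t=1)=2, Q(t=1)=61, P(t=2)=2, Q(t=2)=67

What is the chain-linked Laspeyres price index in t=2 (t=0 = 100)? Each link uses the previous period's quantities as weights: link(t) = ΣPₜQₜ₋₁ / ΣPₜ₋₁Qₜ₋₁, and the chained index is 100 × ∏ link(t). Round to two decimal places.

91.60

Link t=0→t=1:
ΣP(t=1)Q(t=0) = 515×5 + 5×130 + 2×57 = 2575 + 650 + 114 = 3339
ΣP(t=0)Q(t=0) = 522×5 + 6×130 + 2×57 = 2610 + 780 + 114 = 3504
link = 3339/3504 = 0.952911
Link t=1→t=2:
ΣP(t=2)Q(t=1) = 490×6 + 5×132 + 2×61 = 2940 + 660 + 122 = 3722
ΣP(t=1)Q(t=1) = 515×6 + 5×132 + 2×61 = 3090 + 660 + 122 = 3872
link = 3722/3872 = 0.961260
Chained index = 100 × 0.952911 × 0.961260 = 91.5996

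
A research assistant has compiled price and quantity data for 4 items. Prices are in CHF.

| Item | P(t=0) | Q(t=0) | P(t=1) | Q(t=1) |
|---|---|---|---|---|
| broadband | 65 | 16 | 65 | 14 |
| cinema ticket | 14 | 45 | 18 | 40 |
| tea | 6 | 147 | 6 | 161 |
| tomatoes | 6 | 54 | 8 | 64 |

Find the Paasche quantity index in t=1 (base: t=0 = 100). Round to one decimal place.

Paasche quantity index uses current-period prices as weights.
ΣP(t=1)·Q(t=1) = 65×14 + 18×40 + 6×161 + 8×64 = 910 + 720 + 966 + 512 = 3108
ΣP(t=1)·Q(t=0) = 65×16 + 18×45 + 6×147 + 8×54 = 1040 + 810 + 882 + 432 = 3164
Index = 3108 / 3164 × 100 = 98.2301

98.2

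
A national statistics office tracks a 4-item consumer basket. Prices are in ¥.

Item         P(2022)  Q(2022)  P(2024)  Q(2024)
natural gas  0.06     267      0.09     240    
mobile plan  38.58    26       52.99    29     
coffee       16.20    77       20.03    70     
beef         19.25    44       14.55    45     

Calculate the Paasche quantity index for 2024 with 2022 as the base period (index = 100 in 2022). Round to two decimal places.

100.86

Paasche quantity index uses current-period prices as weights.
ΣP(2024)·Q(2024) = 0.09×240 + 52.99×29 + 20.03×70 + 14.55×45 = 21.6 + 1536.71 + 1402.1 + 654.75 = 3615.16
ΣP(2024)·Q(2022) = 0.09×267 + 52.99×26 + 20.03×77 + 14.55×44 = 24.03 + 1377.74 + 1542.31 + 640.2 = 3584.28
Index = 3615.16 / 3584.28 × 100 = 100.8615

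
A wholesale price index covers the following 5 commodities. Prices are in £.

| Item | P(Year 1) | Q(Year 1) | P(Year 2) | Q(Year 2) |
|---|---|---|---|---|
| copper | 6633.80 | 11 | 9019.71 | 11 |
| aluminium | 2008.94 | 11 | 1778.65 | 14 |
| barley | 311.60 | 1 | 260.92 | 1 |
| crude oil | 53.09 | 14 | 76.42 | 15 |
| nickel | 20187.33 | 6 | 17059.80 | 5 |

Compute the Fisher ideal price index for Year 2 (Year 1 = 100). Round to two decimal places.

Laspeyres component (base-period weights):
ΣP(Year 2)Q(Year 1) = 9019.71×11 + 1778.65×11 + 260.92×1 + 76.42×14 + 17059.80×6 = 99216.81 + 19565.15 + 260.92 + 1069.88 + 102358.8 = 222471.56
ΣP(Year 1)Q(Year 1) = 6633.80×11 + 2008.94×11 + 311.60×1 + 53.09×14 + 20187.33×6 = 72971.8 + 22098.34 + 311.6 + 743.26 + 121123.98 = 217248.98
L = 222471.56 / 217248.98 × 100 = 102.4040
Paasche component (current-period weights):
ΣP(Year 2)Q(Year 2) = 9019.71×11 + 1778.65×14 + 260.92×1 + 76.42×15 + 17059.80×5 = 99216.81 + 24901.1 + 260.92 + 1146.3 + 85299 = 210824.13
ΣP(Year 1)Q(Year 2) = 6633.80×11 + 2008.94×14 + 311.60×1 + 53.09×15 + 20187.33×5 = 72971.8 + 28125.16 + 311.6 + 796.35 + 100936.65 = 203141.56
P = 210824.13 / 203141.56 × 100 = 103.7819
Fisher = √(L × P) = √(102.4040 × 103.7819) = 103.0906

103.09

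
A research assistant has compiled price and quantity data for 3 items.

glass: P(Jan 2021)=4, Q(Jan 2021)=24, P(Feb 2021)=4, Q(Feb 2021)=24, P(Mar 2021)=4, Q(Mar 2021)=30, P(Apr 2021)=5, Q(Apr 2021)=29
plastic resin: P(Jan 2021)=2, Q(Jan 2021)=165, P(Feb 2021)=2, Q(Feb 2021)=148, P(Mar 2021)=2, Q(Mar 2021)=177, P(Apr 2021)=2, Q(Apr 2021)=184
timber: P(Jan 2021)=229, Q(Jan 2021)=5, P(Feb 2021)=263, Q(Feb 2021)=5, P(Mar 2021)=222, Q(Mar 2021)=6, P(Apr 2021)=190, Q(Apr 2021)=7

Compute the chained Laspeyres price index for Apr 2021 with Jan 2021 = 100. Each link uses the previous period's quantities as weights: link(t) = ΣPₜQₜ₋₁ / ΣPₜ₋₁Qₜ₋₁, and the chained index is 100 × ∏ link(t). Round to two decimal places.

88.77

Link Jan 2021→Feb 2021:
ΣP(Feb 2021)Q(Jan 2021) = 4×24 + 2×165 + 263×5 = 96 + 330 + 1315 = 1741
ΣP(Jan 2021)Q(Jan 2021) = 4×24 + 2×165 + 229×5 = 96 + 330 + 1145 = 1571
link = 1741/1571 = 1.108211
Link Feb 2021→Mar 2021:
ΣP(Mar 2021)Q(Feb 2021) = 4×24 + 2×148 + 222×5 = 96 + 296 + 1110 = 1502
ΣP(Feb 2021)Q(Feb 2021) = 4×24 + 2×148 + 263×5 = 96 + 296 + 1315 = 1707
link = 1502/1707 = 0.879906
Link Mar 2021→Apr 2021:
ΣP(Apr 2021)Q(Mar 2021) = 5×30 + 2×177 + 190×6 = 150 + 354 + 1140 = 1644
ΣP(Mar 2021)Q(Mar 2021) = 4×30 + 2×177 + 222×6 = 120 + 354 + 1332 = 1806
link = 1644/1806 = 0.910299
Chained index = 100 × 1.108211 × 0.879906 × 0.910299 = 88.7653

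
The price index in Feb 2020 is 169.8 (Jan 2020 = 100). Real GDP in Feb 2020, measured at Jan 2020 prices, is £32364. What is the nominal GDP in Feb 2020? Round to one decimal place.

Nominal = Real × (Index/100) = 32364 × (169.8/100)
        = 32364 × 1.698 = 54954.0720

54954.1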